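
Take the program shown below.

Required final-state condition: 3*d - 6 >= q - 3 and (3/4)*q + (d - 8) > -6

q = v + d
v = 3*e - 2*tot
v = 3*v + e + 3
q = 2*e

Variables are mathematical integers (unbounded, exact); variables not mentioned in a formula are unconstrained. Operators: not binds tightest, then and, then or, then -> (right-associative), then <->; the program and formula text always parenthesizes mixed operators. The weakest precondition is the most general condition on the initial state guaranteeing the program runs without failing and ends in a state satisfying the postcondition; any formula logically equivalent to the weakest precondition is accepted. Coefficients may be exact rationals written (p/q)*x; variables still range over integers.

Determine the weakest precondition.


Working backward. After the program, the postcondition 3*d - 6 >= q - 3 and (3/4)*q + (d - 8) > -6 must hold; in canonical form it is 3*d >= q + 3 and d + (3/4)*q > 2.
Before q := 2*e: 3*d >= 2*e + 3 and d + (3/2)*e > 2
Before v := 3*v + e + 3: 3*d >= 2*e + 3 and d + (3/2)*e > 2
Before v := 3*e - 2*tot: 3*d >= 2*e + 3 and d + (3/2)*e > 2
Before q := v + d: 3*d >= 2*e + 3 and d + (3/2)*e > 2
Answer: WP = 3*d >= 2*e + 3 and d + (3/2)*e > 2


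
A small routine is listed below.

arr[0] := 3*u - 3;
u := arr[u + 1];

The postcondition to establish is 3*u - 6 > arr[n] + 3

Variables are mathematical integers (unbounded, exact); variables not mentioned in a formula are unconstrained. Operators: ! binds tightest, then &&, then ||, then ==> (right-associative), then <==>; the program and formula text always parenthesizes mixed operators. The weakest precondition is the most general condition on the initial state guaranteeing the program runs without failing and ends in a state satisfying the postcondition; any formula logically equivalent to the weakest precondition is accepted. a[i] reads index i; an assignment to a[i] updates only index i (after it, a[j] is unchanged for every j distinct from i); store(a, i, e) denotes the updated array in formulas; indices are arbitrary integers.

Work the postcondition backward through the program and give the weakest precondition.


Working backward. After the program, the postcondition 3*u - 6 > arr[n] + 3 must hold; in canonical form it is 3*u > arr[n] + 9.
Before u := arr[u + 1]: 3*arr[u + 1] > arr[n] + 9
Before arr[0] := 3*u - 3: 3*store(arr, 0, 3*u - 3)[u + 1] > store(arr, 0, 3*u - 3)[n] + 9
Answer: WP = 3*store(arr, 0, 3*u - 3)[u + 1] > store(arr, 0, 3*u - 3)[n] + 9


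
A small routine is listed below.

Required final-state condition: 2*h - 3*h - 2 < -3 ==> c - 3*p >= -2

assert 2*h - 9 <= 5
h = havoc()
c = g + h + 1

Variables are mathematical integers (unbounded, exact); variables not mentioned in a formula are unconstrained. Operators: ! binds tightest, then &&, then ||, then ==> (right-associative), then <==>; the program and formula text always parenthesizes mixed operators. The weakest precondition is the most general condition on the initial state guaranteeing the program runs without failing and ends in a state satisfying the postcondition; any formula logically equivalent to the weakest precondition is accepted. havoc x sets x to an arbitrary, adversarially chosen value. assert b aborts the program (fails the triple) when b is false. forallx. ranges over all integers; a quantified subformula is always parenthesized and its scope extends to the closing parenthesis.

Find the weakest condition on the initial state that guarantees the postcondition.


Working backward. After the program, the postcondition 2*h - 3*h - 2 < -3 ==> c - 3*p >= -2 must hold; in canonical form it is h > 1 ==> c >= 3*p - 2.
Before c := g + h + 1: h > 1 ==> g + h >= 3*p - 3
Before havoc h: forall h_1. (h_1 > 1 ==> g + h_1 >= 3*p - 3)
Before assert 2*h - 9 <= 5: 2*h <= 14 && (forall h_1. (h_1 > 1 ==> g + h_1 >= 3*p - 3))
Answer: WP = 2*h <= 14 && (forall h_1. (h_1 > 1 ==> g + h_1 >= 3*p - 3))


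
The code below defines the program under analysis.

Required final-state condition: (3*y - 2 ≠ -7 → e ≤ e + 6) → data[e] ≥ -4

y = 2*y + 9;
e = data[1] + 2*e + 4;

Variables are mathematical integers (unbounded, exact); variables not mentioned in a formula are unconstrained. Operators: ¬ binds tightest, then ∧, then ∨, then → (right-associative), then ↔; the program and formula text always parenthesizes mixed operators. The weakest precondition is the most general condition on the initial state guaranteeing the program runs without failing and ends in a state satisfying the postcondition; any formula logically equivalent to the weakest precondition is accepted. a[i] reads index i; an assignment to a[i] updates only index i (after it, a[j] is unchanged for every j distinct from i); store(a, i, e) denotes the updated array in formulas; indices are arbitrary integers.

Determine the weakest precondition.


Working backward. After the program, the postcondition (3*y - 2 ≠ -7 → e ≤ e + 6) → data[e] ≥ -4 must hold; in canonical form it is data[e] ≥ -4.
Before e := data[1] + 2*e + 4: data[data[1] + 2*e + 4] ≥ -4
Before y := 2*y + 9: data[data[1] + 2*e + 4] ≥ -4
Answer: WP = data[data[1] + 2*e + 4] ≥ -4


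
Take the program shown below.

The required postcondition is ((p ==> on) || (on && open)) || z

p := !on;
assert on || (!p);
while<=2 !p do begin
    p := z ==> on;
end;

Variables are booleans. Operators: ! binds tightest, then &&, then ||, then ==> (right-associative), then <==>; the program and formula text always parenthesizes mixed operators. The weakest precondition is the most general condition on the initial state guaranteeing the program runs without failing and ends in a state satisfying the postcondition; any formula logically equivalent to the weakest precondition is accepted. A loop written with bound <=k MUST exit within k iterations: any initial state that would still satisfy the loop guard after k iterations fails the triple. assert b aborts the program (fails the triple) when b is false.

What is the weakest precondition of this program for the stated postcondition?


Working backward. After the program, the postcondition ((p ==> on) || (on && open)) || z must hold; in canonical form it is (p ==> on) || (on && open) || z.
Before the loop (bound <=2), unroll the exhaustion recursion (WP_0 = exit-now case; WP_j = one more guarded iteration, up to j = 2):
  WP_0: p && ((p ==> on) || (on && open) || z)
  WP_1: ((!p) ==> ((z ==> on) && (((z ==> on) ==> on) || (on && open) || z))) && (p ==> ((p ==> on) || (on && open) || z))
  WP_2: ((!p) ==> (((!(z ==> on)) ==> ((z ==> on) && (((z ==> on) ==> on) || (on && open) || z))) && ((z ==> on) ==> (((z ==> on) ==> on) || (on && open) || z)))) && (p ==> ((p ==> on) || (on && open) || z))
So before the loop: ((!p) ==> (((!(z ==> on)) ==> ((z ==> on) && (((z ==> on) ==> on) || (on && open) || z))) && ((z ==> on) ==> (((z ==> on) ==> on) || (on && open) || z)))) && (p ==> ((p ==> on) || (on && open) || z))
Before assert on || (!p): (on || (!p)) && ((!p) ==> (((!(z ==> on)) ==> ((z ==> on) && (((z ==> on) ==> on) || (on && open) || z))) && ((z ==> on) ==> (((z ==> on) ==> on) || (on && open) || z)))) && (p ==> ((p ==> on) || (on && open) || z))
Before p := !on: on && (on ==> (((!(z ==> on)) ==> ((z ==> on) && (((z ==> on) ==> on) || (on && open) || z))) && ((z ==> on) ==> (((z ==> on) ==> on) || (on && open) || z)))) && ((!on) ==> (((!on) ==> on) || (on && open) || z))
Answer: WP = on && (on ==> (((!(z ==> on)) ==> ((z ==> on) && (((z ==> on) ==> on) || (on && open) || z))) && ((z ==> on) ==> (((z ==> on) ==> on) || (on && open) || z)))) && ((!on) ==> (((!on) ==> on) || (on && open) || z))


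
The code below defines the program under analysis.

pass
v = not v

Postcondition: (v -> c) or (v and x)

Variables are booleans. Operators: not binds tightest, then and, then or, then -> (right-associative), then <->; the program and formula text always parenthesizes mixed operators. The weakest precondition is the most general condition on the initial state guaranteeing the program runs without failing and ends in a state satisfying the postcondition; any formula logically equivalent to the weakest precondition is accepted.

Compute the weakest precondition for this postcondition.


Working backward. After the program, (v -> c) or (v and x) must hold.
Before v := not v: ((not v) -> c) or ((not v) and x)
Before skip: ((not v) -> c) or ((not v) and x)
Answer: WP = ((not v) -> c) or ((not v) and x)


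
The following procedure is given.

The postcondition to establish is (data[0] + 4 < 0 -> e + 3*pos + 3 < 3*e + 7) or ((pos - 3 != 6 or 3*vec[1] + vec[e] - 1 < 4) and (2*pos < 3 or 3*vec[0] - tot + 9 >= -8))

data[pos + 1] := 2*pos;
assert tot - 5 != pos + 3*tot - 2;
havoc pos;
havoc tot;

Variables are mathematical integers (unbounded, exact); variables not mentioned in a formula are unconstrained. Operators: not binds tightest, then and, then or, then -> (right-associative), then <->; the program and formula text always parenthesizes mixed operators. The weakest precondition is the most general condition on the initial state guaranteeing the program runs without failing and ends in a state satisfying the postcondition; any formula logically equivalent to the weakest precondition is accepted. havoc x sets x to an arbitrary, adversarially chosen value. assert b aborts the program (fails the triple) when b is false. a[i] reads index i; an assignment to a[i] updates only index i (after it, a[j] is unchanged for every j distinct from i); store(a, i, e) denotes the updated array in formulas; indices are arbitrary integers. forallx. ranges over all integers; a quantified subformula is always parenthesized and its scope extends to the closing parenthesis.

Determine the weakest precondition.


Working backward. After the program, the postcondition (data[0] + 4 < 0 -> e + 3*pos + 3 < 3*e + 7) or ((pos - 3 != 6 or 3*vec[1] + vec[e] - 1 < 4) and (2*pos < 3 or 3*vec[0] - tot + 9 >= -8)) must hold; in canonical form it is (data[0] < -4 -> 3*pos < 2*e + 4) or ((pos != 9 or 3*vec[1] + vec[e] < 5) and (2*pos < 3 or 3*vec[0] >= tot - 17)).
Before havoc tot: forall tot_1. ((data[0] < -4 -> 3*pos < 2*e + 4) or ((pos != 9 or 3*vec[1] + vec[e] < 5) and (2*pos < 3 or 3*vec[0] >= tot_1 - 17)))
Before havoc pos: forall pos_1. (forall tot_1. ((data[0] < -4 -> 3*pos_1 < 2*e + 4) or ((pos_1 != 9 or 3*vec[1] + vec[e] < 5) and (2*pos_1 < 3 or 3*vec[0] >= tot_1 - 17))))
Before assert tot - 5 != pos + 3*tot - 2: pos + 2*tot != -3 and (forall pos_1. (forall tot_1. ((data[0] < -4 -> 3*pos_1 < 2*e + 4) or ((pos_1 != 9 or 3*vec[1] + vec[e] < 5) and (2*pos_1 < 3 or 3*vec[0] >= tot_1 - 17)))))
Before data[pos + 1] := 2*pos: pos + 2*tot != -3 and (forall pos_1. (forall tot_1. ((store(data, pos + 1, 2*pos)[0] < -4 -> 3*pos_1 < 2*e + 4) or ((pos_1 != 9 or 3*vec[1] + vec[e] < 5) and (2*pos_1 < 3 or 3*vec[0] >= tot_1 - 17)))))
Answer: WP = pos + 2*tot != -3 and (forall pos_1. (forall tot_1. ((store(data, pos + 1, 2*pos)[0] < -4 -> 3*pos_1 < 2*e + 4) or ((pos_1 != 9 or 3*vec[1] + vec[e] < 5) and (2*pos_1 < 3 or 3*vec[0] >= tot_1 - 17)))))


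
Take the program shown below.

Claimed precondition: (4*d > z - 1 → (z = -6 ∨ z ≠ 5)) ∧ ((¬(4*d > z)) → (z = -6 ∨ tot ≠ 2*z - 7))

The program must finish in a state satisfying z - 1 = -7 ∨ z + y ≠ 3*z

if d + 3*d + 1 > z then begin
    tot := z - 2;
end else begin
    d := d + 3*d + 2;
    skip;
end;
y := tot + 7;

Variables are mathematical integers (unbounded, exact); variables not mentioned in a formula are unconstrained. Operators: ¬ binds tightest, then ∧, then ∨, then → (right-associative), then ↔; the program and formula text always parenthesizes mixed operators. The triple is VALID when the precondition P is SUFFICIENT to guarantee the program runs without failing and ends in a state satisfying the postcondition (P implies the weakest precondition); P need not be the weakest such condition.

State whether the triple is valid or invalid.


Working backward. After the program, the postcondition z - 1 = -7 ∨ z + y ≠ 3*z must hold; in canonical form it is z = -6 ∨ y ≠ 2*z.
Before y := tot + 7: z = -6 ∨ tot ≠ 2*z - 7
Then branch requires z = -6 ∨ z ≠ 5; else branch requires z = -6 ∨ tot ≠ 2*z - 7.
Before the if: (4*d > z - 1 → (z = -6 ∨ z ≠ 5)) ∧ ((¬(4*d > z - 1)) → (z = -6 ∨ tot ≠ 2*z - 7))
The weakest precondition is (4*d > z - 1 → (z = -6 ∨ z ≠ 5)) ∧ ((¬(4*d > z - 1)) → (z = -6 ∨ tot ≠ 2*z - 7)).
Check whether (4*d > z - 1 → (z = -6 ∨ z ≠ 5)) ∧ ((¬(4*d > z)) → (z = -6 ∨ tot ≠ 2*z - 7)) implies it.
Every state satisfying the precondition satisfies the weakest precondition: the implication holds.
Answer: valid


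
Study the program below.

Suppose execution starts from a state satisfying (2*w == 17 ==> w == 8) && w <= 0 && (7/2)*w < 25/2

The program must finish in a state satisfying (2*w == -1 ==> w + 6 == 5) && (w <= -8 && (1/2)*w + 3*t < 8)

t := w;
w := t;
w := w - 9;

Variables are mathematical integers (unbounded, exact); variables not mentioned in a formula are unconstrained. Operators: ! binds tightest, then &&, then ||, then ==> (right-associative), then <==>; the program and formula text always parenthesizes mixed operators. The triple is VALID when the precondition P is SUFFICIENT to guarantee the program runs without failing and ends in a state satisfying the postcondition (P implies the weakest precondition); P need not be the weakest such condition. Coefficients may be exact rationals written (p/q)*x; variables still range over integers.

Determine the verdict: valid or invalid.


Working backward. After the program, the postcondition (2*w == -1 ==> w + 6 == 5) && (w <= -8 && (1/2)*w + 3*t < 8) must hold; in canonical form it is (2*w == -1 ==> w == -1) && w <= -8 && 3*t + (1/2)*w < 8.
Before w := w - 9: (2*w == 17 ==> w == 8) && w <= 1 && 3*t + (1/2)*w < 25/2
Before w := t: (2*t == 17 ==> t == 8) && t <= 1 && (7/2)*t < 25/2
Before t := w: (2*w == 17 ==> w == 8) && w <= 1 && (7/2)*w < 25/2
The weakest precondition is (2*w == 17 ==> w == 8) && w <= 1 && (7/2)*w < 25/2.
Check whether (2*w == 17 ==> w == 8) && w <= 0 && (7/2)*w < 25/2 implies it.
Every state satisfying the precondition satisfies the weakest precondition: the implication holds.
Answer: valid


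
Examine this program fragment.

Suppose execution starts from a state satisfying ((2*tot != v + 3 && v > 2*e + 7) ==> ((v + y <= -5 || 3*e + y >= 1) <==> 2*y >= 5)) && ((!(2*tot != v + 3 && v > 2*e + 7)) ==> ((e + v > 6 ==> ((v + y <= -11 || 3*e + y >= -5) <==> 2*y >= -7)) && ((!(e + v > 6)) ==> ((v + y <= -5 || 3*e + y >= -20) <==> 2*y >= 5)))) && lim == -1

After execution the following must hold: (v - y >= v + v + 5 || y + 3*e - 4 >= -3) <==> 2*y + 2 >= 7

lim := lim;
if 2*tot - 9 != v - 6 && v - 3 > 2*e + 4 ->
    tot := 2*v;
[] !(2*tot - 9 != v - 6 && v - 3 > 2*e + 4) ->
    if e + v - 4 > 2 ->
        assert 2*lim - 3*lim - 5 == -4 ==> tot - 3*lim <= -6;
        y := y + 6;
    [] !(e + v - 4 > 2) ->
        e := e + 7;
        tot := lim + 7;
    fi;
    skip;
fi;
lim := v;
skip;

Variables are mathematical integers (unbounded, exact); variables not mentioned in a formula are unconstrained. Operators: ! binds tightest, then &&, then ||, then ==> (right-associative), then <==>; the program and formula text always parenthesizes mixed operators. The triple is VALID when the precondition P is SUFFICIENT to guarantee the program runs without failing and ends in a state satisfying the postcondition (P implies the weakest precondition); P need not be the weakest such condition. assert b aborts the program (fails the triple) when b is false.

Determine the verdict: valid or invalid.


Working backward. After the program, the postcondition (v - y >= v + v + 5 || y + 3*e - 4 >= -3) <==> 2*y + 2 >= 7 must hold; in canonical form it is (v + y <= -5 || 3*e + y >= 1) <==> 2*y >= 5.
Before skip: (v + y <= -5 || 3*e + y >= 1) <==> 2*y >= 5
Before lim := v: (v + y <= -5 || 3*e + y >= 1) <==> 2*y >= 5
Then branch requires (v + y <= -5 || 3*e + y >= 1) <==> 2*y >= 5; else branch requires (e + v > 6 ==> ((lim == -1 ==> tot <= 3*lim - 6) && ((v + y <= -11 || 3*e + y >= -5) <==> 2*y >= -7))) && ((!(e + v > 6)) ==> ((v + y <= -5 || 3*e + y >= -20) <==> 2*y >= 5)).
Before the if: ((2*tot != v + 3 && v > 2*e + 7) ==> ((v + y <= -5 || 3*e + y >= 1) <==> 2*y >= 5)) && ((!(2*tot != v + 3 && v > 2*e + 7)) ==> ((e + v > 6 ==> ((lim == -1 ==> tot <= 3*lim - 6) && ((v + y <= -11 || 3*e + y >= -5) <==> 2*y >= -7))) && ((!(e + v > 6)) ==> ((v + y <= -5 || 3*e + y >= -20) <==> 2*y >= 5))))
Before lim := lim: ((2*tot != v + 3 && v > 2*e + 7) ==> ((v + y <= -5 || 3*e + y >= 1) <==> 2*y >= 5)) && ((!(2*tot != v + 3 && v > 2*e + 7)) ==> ((e + v > 6 ==> ((lim == -1 ==> tot <= 3*lim - 6) && ((v + y <= -11 || 3*e + y >= -5) <==> 2*y >= -7))) && ((!(e + v > 6)) ==> ((v + y <= -5 || 3*e + y >= -20) <==> 2*y >= 5))))
The weakest precondition is ((2*tot != v + 3 && v > 2*e + 7) ==> ((v + y <= -5 || 3*e + y >= 1) <==> 2*y >= 5)) && ((!(2*tot != v + 3 && v > 2*e + 7)) ==> ((e + v > 6 ==> ((lim == -1 ==> tot <= 3*lim - 6) && ((v + y <= -11 || 3*e + y >= -5) <==> 2*y >= -7))) && ((!(e + v > 6)) ==> ((v + y <= -5 || 3*e + y >= -20) <==> 2*y >= 5)))).
Check whether ((2*tot != v + 3 && v > 2*e + 7) ==> ((v + y <= -5 || 3*e + y >= 1) <==> 2*y >= 5)) && ((!(2*tot != v + 3 && v > 2*e + 7)) ==> ((e + v > 6 ==> ((v + y <= -11 || 3*e + y >= -5) <==> 2*y >= -7)) && ((!(e + v > 6)) ==> ((v + y <= -5 || 3*e + y >= -20) <==> 2*y >= 5)))) && lim == -1 implies it.
Countermodel: at the initial state e = -2, lim = -1, tot = 6, v = 9, y = -14, the precondition holds but the weakest precondition fails.
Answer: invalid


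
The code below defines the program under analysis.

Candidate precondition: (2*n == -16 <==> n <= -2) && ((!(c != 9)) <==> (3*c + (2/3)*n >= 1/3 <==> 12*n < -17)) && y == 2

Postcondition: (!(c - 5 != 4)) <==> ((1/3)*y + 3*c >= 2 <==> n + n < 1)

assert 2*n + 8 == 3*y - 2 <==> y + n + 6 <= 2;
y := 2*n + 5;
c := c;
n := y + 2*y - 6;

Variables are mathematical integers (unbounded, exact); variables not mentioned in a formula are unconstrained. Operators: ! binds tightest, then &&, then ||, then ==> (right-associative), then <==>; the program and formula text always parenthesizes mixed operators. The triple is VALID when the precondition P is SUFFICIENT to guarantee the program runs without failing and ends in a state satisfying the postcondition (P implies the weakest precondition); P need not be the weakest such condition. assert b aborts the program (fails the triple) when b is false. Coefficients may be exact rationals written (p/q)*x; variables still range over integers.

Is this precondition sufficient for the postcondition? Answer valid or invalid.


Working backward. After the program, the postcondition (!(c - 5 != 4)) <==> ((1/3)*y + 3*c >= 2 <==> n + n < 1) must hold; in canonical form it is (!(c != 9)) <==> (3*c + (1/3)*y >= 2 <==> 2*n < 1).
Before n := y + 2*y - 6: (!(c != 9)) <==> (3*c + (1/3)*y >= 2 <==> 6*y < 13)
Before c := c: (!(c != 9)) <==> (3*c + (1/3)*y >= 2 <==> 6*y < 13)
Before y := 2*n + 5: (!(c != 9)) <==> (3*c + (2/3)*n >= 1/3 <==> 12*n < -17)
Before assert 2*n + 8 == 3*y - 2 <==> y + n + 6 <= 2: (2*n == 3*y - 10 <==> n + y <= -4) && ((!(c != 9)) <==> (3*c + (2/3)*n >= 1/3 <==> 12*n < -17))
The weakest precondition is (2*n == 3*y - 10 <==> n + y <= -4) && ((!(c != 9)) <==> (3*c + (2/3)*n >= 1/3 <==> 12*n < -17)).
Check whether (2*n == -16 <==> n <= -2) && ((!(c != 9)) <==> (3*c + (2/3)*n >= 1/3 <==> 12*n < -17)) && y == 2 implies it.
Countermodel: at the initial state c = 0, n = -8, y = 2, the precondition holds but the weakest precondition fails.
Answer: invalid


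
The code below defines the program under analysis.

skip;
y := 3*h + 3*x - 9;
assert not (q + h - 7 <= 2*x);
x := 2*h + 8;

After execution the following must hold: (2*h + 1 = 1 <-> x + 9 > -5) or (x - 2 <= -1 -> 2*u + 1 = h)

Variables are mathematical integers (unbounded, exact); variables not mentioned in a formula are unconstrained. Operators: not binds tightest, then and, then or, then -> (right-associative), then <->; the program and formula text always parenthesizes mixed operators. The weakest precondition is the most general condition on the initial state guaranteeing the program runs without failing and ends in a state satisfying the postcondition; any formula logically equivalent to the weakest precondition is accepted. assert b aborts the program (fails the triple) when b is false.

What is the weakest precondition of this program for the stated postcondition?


Working backward. After the program, the postcondition (2*h + 1 = 1 <-> x + 9 > -5) or (x - 2 <= -1 -> 2*u + 1 = h) must hold; in canonical form it is (2*h = 0 <-> x > -14) or (x <= 1 -> 2*u = h - 1).
Before x := 2*h + 8: (2*h = 0 <-> 2*h > -22) or (2*h <= -7 -> 2*u = h - 1)
Before assert not (q + h - 7 <= 2*x): (not (h + q <= 2*x + 7)) and ((2*h = 0 <-> 2*h > -22) or (2*h <= -7 -> 2*u = h - 1))
Before y := 3*h + 3*x - 9: (not (h + q <= 2*x + 7)) and ((2*h = 0 <-> 2*h > -22) or (2*h <= -7 -> 2*u = h - 1))
Before skip: (not (h + q <= 2*x + 7)) and ((2*h = 0 <-> 2*h > -22) or (2*h <= -7 -> 2*u = h - 1))
Answer: WP = (not (h + q <= 2*x + 7)) and ((2*h = 0 <-> 2*h > -22) or (2*h <= -7 -> 2*u = h - 1))


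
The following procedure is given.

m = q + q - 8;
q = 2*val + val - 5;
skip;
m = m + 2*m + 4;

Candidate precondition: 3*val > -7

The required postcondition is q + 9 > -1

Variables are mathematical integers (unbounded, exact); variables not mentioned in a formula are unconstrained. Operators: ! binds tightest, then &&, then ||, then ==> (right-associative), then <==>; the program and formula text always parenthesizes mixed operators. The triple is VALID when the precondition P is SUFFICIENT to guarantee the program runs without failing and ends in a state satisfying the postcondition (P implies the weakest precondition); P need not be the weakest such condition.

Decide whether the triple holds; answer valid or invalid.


Working backward. After the program, the postcondition q + 9 > -1 must hold; in canonical form it is q > -10.
Before m := m + 2*m + 4: q > -10
Before skip: q > -10
Before q := 2*val + val - 5: 3*val > -5
Before m := q + q - 8: 3*val > -5
The weakest precondition is 3*val > -5.
Check whether 3*val > -7 implies it.
Countermodel: at the initial state val = -2, the precondition holds but the weakest precondition fails.
Answer: invalid


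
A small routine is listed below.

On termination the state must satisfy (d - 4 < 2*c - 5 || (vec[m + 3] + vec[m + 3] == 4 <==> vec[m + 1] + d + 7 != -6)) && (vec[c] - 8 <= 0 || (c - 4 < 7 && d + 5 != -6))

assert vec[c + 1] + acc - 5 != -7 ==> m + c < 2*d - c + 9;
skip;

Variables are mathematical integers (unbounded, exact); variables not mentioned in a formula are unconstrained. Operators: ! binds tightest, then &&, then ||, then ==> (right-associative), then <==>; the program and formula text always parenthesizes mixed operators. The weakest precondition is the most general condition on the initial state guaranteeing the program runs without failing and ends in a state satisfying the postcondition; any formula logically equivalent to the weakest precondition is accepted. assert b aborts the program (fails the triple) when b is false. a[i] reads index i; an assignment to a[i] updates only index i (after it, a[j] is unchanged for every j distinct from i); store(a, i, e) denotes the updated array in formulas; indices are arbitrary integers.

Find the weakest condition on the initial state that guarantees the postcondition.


Working backward. After the program, the postcondition (d - 4 < 2*c - 5 || (vec[m + 3] + vec[m + 3] == 4 <==> vec[m + 1] + d + 7 != -6)) && (vec[c] - 8 <= 0 || (c - 4 < 7 && d + 5 != -6)) must hold; in canonical form it is (d < 2*c - 1 || (2*vec[m + 3] == 4 <==> vec[m + 1] + d != -13)) && (vec[c] <= 8 || (c < 11 && d != -11)).
Before skip: (d < 2*c - 1 || (2*vec[m + 3] == 4 <==> vec[m + 1] + d != -13)) && (vec[c] <= 8 || (c < 11 && d != -11))
Before assert vec[c + 1] + acc - 5 != -7 ==> m + c < 2*d - c + 9: (vec[c + 1] + acc != -2 ==> 2*c + m < 2*d + 9) && (d < 2*c - 1 || (2*vec[m + 3] == 4 <==> vec[m + 1] + d != -13)) && (vec[c] <= 8 || (c < 11 && d != -11))
Answer: WP = (vec[c + 1] + acc != -2 ==> 2*c + m < 2*d + 9) && (d < 2*c - 1 || (2*vec[m + 3] == 4 <==> vec[m + 1] + d != -13)) && (vec[c] <= 8 || (c < 11 && d != -11))


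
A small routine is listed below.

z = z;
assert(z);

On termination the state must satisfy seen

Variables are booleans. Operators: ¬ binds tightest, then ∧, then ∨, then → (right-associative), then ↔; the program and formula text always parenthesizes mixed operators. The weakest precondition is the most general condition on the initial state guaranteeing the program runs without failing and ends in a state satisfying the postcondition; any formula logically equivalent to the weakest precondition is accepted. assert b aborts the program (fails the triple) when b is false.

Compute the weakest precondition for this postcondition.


Working backward. After the program, seen must hold.
Before assert z: z ∧ seen
Before z := z: z ∧ seen
Answer: WP = z ∧ seen


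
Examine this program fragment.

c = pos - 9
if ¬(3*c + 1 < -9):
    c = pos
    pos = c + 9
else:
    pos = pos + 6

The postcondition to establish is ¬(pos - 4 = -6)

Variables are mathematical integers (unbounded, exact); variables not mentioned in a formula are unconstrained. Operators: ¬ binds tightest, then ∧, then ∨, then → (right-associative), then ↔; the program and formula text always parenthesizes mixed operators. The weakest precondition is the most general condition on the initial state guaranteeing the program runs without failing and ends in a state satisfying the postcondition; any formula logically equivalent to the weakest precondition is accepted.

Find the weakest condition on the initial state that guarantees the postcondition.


Working backward. After the program, the postcondition ¬(pos - 4 = -6) must hold; in canonical form it is ¬(pos = -2).
Then branch requires ¬(pos = -11); else branch requires ¬(pos = -8).
Before the if: ((¬(3*c < -10)) → (¬(pos = -11))) ∧ (3*c < -10 → (¬(pos = -8)))
Before c := pos - 9: ((¬(3*pos < 17)) → (¬(pos = -11))) ∧ (3*pos < 17 → (¬(pos = -8)))
Answer: WP = ((¬(3*pos < 17)) → (¬(pos = -11))) ∧ (3*pos < 17 → (¬(pos = -8)))


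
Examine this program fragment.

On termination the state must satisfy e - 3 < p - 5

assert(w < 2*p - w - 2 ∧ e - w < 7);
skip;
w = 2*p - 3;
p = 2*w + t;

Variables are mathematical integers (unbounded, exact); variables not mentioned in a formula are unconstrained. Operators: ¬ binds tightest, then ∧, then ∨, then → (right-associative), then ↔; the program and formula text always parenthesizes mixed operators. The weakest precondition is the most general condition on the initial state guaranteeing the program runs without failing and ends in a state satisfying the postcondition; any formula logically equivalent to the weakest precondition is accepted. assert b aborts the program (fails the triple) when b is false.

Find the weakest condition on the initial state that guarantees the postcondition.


Working backward. After the program, the postcondition e - 3 < p - 5 must hold; in canonical form it is e < p - 2.
Before p := 2*w + t: e < t + 2*w - 2
Before w := 2*p - 3: e < 4*p + t - 8
Before skip: e < 4*p + t - 8
Before assert w < 2*p - w - 2 ∧ e - w < 7: 2*w < 2*p - 2 ∧ e < w + 7 ∧ e < 4*p + t - 8
Answer: WP = 2*w < 2*p - 2 ∧ e < w + 7 ∧ e < 4*p + t - 8


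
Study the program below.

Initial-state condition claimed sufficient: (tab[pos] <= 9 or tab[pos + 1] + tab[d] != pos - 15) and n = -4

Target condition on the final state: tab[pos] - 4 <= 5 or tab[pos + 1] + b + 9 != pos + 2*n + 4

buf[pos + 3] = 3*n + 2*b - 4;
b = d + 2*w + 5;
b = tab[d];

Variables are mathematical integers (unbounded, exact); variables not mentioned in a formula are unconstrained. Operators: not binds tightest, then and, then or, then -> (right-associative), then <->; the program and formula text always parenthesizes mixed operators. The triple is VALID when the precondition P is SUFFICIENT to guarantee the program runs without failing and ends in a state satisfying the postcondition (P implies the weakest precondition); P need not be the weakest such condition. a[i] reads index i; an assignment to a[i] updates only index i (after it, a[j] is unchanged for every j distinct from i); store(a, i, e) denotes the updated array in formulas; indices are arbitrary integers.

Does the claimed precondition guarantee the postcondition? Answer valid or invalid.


Working backward. After the program, the postcondition tab[pos] - 4 <= 5 or tab[pos + 1] + b + 9 != pos + 2*n + 4 must hold; in canonical form it is tab[pos] <= 9 or tab[pos + 1] + b != 2*n + pos - 5.
Before b := tab[d]: tab[pos] <= 9 or tab[pos + 1] + tab[d] != 2*n + pos - 5
Before b := d + 2*w + 5: tab[pos] <= 9 or tab[pos + 1] + tab[d] != 2*n + pos - 5
Before buf[pos + 3] := 3*n + 2*b - 4: tab[pos] <= 9 or tab[pos + 1] + tab[d] != 2*n + pos - 5
The weakest precondition is tab[pos] <= 9 or tab[pos + 1] + tab[d] != 2*n + pos - 5.
Check whether (tab[pos] <= 9 or tab[pos + 1] + tab[d] != pos - 15) and n = -4 implies it.
Countermodel: at the initial state d = 2, n = -4, pos = 0, tab = {[0] = 10, [1] = 7040, [2] = -7053, elsewhere -7053}, the precondition holds but the weakest precondition fails.
Answer: invalid


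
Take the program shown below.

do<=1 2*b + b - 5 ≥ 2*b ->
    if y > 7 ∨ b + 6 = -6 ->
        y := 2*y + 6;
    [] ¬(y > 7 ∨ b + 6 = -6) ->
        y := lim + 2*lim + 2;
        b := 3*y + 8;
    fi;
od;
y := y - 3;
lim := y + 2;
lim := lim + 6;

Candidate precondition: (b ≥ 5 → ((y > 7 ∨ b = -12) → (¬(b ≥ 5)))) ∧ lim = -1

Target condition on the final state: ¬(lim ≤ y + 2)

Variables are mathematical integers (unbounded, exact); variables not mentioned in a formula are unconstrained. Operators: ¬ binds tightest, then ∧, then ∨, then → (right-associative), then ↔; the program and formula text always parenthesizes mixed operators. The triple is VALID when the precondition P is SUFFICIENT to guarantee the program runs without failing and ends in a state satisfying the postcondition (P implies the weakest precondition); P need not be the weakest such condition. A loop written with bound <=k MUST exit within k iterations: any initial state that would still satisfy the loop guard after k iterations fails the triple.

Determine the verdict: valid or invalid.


Working backward. After the program, ¬(lim ≤ y + 2) must hold.
Before lim := lim + 6: ¬(lim ≤ y - 4)
Before lim := y + 2: true
Before y := y - 3: true
Before the loop (bound <=1), unroll the exhaustion recursion (WP_0 = exit-now case; WP_j = one more guarded iteration, up to j = 1):
  WP_0: ¬(b ≥ 5)
  WP_1: b ≥ 5 → (((y > 7 ∨ b = -12) → (¬(b ≥ 5))) ∧ ((¬(y > 7 ∨ b = -12)) → (¬(9*lim ≥ -9))))
So before the loop: b ≥ 5 → (((y > 7 ∨ b = -12) → (¬(b ≥ 5))) ∧ ((¬(y > 7 ∨ b = -12)) → (¬(9*lim ≥ -9))))
The weakest precondition is b ≥ 5 → (((y > 7 ∨ b = -12) → (¬(b ≥ 5))) ∧ ((¬(y > 7 ∨ b = -12)) → (¬(9*lim ≥ -9)))).
Check whether (b ≥ 5 → ((y > 7 ∨ b = -12) → (¬(b ≥ 5)))) ∧ lim = -1 implies it.
Countermodel: at the initial state b = 5, lim = -1, y = 7, the precondition holds but the weakest precondition fails.
Answer: invalid


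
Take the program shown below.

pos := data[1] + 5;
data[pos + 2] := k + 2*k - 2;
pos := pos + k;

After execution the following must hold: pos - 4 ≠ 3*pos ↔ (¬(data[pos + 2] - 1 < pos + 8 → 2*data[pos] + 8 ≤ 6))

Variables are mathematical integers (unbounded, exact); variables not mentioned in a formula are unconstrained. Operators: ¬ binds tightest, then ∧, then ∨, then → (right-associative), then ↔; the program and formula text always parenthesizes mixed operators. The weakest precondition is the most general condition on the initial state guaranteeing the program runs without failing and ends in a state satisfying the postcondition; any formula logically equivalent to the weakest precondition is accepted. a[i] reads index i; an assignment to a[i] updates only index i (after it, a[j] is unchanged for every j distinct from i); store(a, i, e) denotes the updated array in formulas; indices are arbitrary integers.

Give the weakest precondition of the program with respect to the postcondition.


Working backward. After the program, the postcondition pos - 4 ≠ 3*pos ↔ (¬(data[pos + 2] - 1 < pos + 8 → 2*data[pos] + 8 ≤ 6)) must hold; in canonical form it is 2*pos ≠ -4 ↔ (¬(data[pos + 2] < pos + 9 → 2*data[pos] ≤ -2)).
Before pos := pos + k: 2*k + 2*pos ≠ -4 ↔ (¬(data[k + pos + 2] < k + pos + 9 → 2*data[k + pos] ≤ -2))
Before data[pos + 2] := k + 2*k - 2: 2*k + 2*pos ≠ -4 ↔ (¬(store(data, pos + 2, 3*k - 2)[k + pos + 2] < k + pos + 9 → 2*store(data, pos + 2, 3*k - 2)[k + pos] ≤ -2))
Before pos := data[1] + 5: 2*data[1] + 2*k ≠ -14 ↔ (¬(store(data, data[1] + 7, 3*k - 2)[data[1] + k + 7] < data[1] + k + 14 → 2*store(data, data[1] + 7, 3*k - 2)[data[1] + k + 5] ≤ -2))
Answer: WP = 2*data[1] + 2*k ≠ -14 ↔ (¬(store(data, data[1] + 7, 3*k - 2)[data[1] + k + 7] < data[1] + k + 14 → 2*store(data, data[1] + 7, 3*k - 2)[data[1] + k + 5] ≤ -2))


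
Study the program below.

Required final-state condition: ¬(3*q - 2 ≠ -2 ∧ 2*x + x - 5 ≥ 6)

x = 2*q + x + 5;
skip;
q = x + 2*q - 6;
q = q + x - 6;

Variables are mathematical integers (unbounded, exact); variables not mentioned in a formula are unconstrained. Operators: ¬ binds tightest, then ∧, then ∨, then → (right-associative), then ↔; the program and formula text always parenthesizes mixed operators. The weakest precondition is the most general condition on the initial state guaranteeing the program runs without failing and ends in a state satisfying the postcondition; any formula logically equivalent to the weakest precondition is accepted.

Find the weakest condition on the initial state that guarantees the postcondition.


Working backward. After the program, the postcondition ¬(3*q - 2 ≠ -2 ∧ 2*x + x - 5 ≥ 6) must hold; in canonical form it is ¬(3*q ≠ 0 ∧ 3*x ≥ 11).
Before q := q + x - 6: ¬(3*q + 3*x ≠ 18 ∧ 3*x ≥ 11)
Before q := x + 2*q - 6: ¬(6*q + 6*x ≠ 36 ∧ 3*x ≥ 11)
Before skip: ¬(6*q + 6*x ≠ 36 ∧ 3*x ≥ 11)
Before x := 2*q + x + 5: ¬(18*q + 6*x ≠ 6 ∧ 6*q + 3*x ≥ -4)
Answer: WP = ¬(18*q + 6*x ≠ 6 ∧ 6*q + 3*x ≥ -4)


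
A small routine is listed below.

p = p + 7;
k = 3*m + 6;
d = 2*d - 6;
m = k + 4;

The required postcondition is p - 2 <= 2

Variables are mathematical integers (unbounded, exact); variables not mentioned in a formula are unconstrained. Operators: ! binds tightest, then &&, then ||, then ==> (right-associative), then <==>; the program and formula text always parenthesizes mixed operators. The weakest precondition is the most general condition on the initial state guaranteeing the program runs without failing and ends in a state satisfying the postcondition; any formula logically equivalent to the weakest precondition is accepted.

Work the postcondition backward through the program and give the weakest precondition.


Working backward. After the program, the postcondition p - 2 <= 2 must hold; in canonical form it is p <= 4.
Before m := k + 4: p <= 4
Before d := 2*d - 6: p <= 4
Before k := 3*m + 6: p <= 4
Before p := p + 7: p <= -3
Answer: WP = p <= -3


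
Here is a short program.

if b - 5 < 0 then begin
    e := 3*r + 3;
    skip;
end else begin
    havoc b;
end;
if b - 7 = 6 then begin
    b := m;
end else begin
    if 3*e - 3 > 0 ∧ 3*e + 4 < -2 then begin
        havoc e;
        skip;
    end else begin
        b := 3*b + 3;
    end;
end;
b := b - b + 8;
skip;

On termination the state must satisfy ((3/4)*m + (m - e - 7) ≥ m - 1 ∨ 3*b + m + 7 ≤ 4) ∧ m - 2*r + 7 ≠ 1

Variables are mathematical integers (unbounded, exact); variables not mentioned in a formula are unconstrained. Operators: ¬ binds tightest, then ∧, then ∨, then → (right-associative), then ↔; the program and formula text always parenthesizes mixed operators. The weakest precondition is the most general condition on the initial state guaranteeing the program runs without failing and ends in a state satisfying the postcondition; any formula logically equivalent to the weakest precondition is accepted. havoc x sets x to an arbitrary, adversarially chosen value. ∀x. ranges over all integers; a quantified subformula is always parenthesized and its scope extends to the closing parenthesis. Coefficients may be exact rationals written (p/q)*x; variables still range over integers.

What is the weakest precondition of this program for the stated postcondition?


Working backward. After the program, the postcondition ((3/4)*m + (m - e - 7) ≥ m - 1 ∨ 3*b + m + 7 ≤ 4) ∧ m - 2*r + 7 ≠ 1 must hold; in canonical form it is ((3/4)*m ≥ e + 6 ∨ 3*b + m ≤ -3) ∧ m ≠ 2*r - 6.
Before skip: ((3/4)*m ≥ e + 6 ∨ 3*b + m ≤ -3) ∧ m ≠ 2*r - 6
Before b := b - b + 8: ((3/4)*m ≥ e + 6 ∨ m ≤ -27) ∧ m ≠ 2*r - 6
Then branch requires ((3/4)*m ≥ e + 6 ∨ m ≤ -27) ∧ m ≠ 2*r - 6; else branch requires ((3*e > 3 ∧ 3*e < -6) → (∀e_1. (((3/4)*m ≥ e_1 + 6 ∨ m ≤ -27) ∧ m ≠ 2*r - 6))) ∧ ((¬(3*e > 3 ∧ 3*e < -6)) → (((3/4)*m ≥ e + 6 ∨ m ≤ -27) ∧ m ≠ 2*r - 6)).
Before the if: (b = 13 → (((3/4)*m ≥ e + 6 ∨ m ≤ -27) ∧ m ≠ 2*r - 6)) ∧ ((¬(b = 13)) → (((3*e > 3 ∧ 3*e < -6) → (∀e_1. (((3/4)*m ≥ e_1 + 6 ∨ m ≤ -27) ∧ m ≠ 2*r - 6))) ∧ ((¬(3*e > 3 ∧ 3*e < -6)) → (((3/4)*m ≥ e + 6 ∨ m ≤ -27) ∧ m ≠ 2*r - 6))))
Then branch requires (b = 13 → (((3/4)*m ≥ 3*r + 9 ∨ m ≤ -27) ∧ m ≠ 2*r - 6)) ∧ ((¬(b = 13)) → (((9*r > -6 ∧ 9*r < -15) → (∀e_1. (((3/4)*m ≥ e_1 + 6 ∨ m ≤ -27) ∧ m ≠ 2*r - 6))) ∧ ((¬(9*r > -6 ∧ 9*r < -15)) → (((3/4)*m ≥ 3*r + 9 ∨ m ≤ -27) ∧ m ≠ 2*r - 6)))); else branch requires ∀b_1. ((b_1 = 13 → (((3/4)*m ≥ e + 6 ∨ m ≤ -27) ∧ m ≠ 2*r - 6)) ∧ ((¬(b_1 = 13)) → (((3*e > 3 ∧ 3*e < -6) → (∀e_1. (((3/4)*m ≥ e_1 + 6 ∨ m ≤ -27) ∧ m ≠ 2*r - 6))) ∧ ((¬(3*e > 3 ∧ 3*e < -6)) → (((3/4)*m ≥ e + 6 ∨ m ≤ -27) ∧ m ≠ 2*r - 6))))).
Before the if: (b < 5 → ((b = 13 → (((3/4)*m ≥ 3*r + 9 ∨ m ≤ -27) ∧ m ≠ 2*r - 6)) ∧ ((¬(b = 13)) → (((9*r > -6 ∧ 9*r < -15) → (∀e_1. (((3/4)*m ≥ e_1 + 6 ∨ m ≤ -27) ∧ m ≠ 2*r - 6))) ∧ ((¬(9*r > -6 ∧ 9*r < -15)) → (((3/4)*m ≥ 3*r + 9 ∨ m ≤ -27) ∧ m ≠ 2*r - 6)))))) ∧ ((¬(b < 5)) → (∀b_1. ((b_1 = 13 → (((3/4)*m ≥ e + 6 ∨ m ≤ -27) ∧ m ≠ 2*r - 6)) ∧ ((¬(b_1 = 13)) → (((3*e > 3 ∧ 3*e < -6) → (∀e_1. (((3/4)*m ≥ e_1 + 6 ∨ m ≤ -27) ∧ m ≠ 2*r - 6))) ∧ ((¬(3*e > 3 ∧ 3*e < -6)) → (((3/4)*m ≥ e + 6 ∨ m ≤ -27) ∧ m ≠ 2*r - 6)))))))
Answer: WP = (b < 5 → ((b = 13 → (((3/4)*m ≥ 3*r + 9 ∨ m ≤ -27) ∧ m ≠ 2*r - 6)) ∧ ((¬(b = 13)) → (((9*r > -6 ∧ 9*r < -15) → (∀e_1. (((3/4)*m ≥ e_1 + 6 ∨ m ≤ -27) ∧ m ≠ 2*r - 6))) ∧ ((¬(9*r > -6 ∧ 9*r < -15)) → (((3/4)*m ≥ 3*r + 9 ∨ m ≤ -27) ∧ m ≠ 2*r - 6)))))) ∧ ((¬(b < 5)) → (∀b_1. ((b_1 = 13 → (((3/4)*m ≥ e + 6 ∨ m ≤ -27) ∧ m ≠ 2*r - 6)) ∧ ((¬(b_1 = 13)) → (((3*e > 3 ∧ 3*e < -6) → (∀e_1. (((3/4)*m ≥ e_1 + 6 ∨ m ≤ -27) ∧ m ≠ 2*r - 6))) ∧ ((¬(3*e > 3 ∧ 3*e < -6)) → (((3/4)*m ≥ e + 6 ∨ m ≤ -27) ∧ m ≠ 2*r - 6)))))))


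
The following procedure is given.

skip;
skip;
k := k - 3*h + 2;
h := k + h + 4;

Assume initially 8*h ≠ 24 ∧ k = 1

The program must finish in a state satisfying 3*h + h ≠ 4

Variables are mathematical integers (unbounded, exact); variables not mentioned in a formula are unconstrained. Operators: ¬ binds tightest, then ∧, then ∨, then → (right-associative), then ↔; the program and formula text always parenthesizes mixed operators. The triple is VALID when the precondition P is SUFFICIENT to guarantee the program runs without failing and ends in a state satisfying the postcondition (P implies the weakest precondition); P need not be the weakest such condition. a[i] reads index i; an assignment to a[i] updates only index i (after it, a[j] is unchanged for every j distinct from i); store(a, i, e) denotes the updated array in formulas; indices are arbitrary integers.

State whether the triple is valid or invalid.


Working backward. After the program, the postcondition 3*h + h ≠ 4 must hold; in canonical form it is 4*h ≠ 4.
Before h := k + h + 4: 4*h + 4*k ≠ -12
Before k := k - 3*h + 2: 4*k ≠ 8*h - 20
Before skip: 4*k ≠ 8*h - 20
Before skip: 4*k ≠ 8*h - 20
The weakest precondition is 4*k ≠ 8*h - 20.
Check whether 8*h ≠ 24 ∧ k = 1 implies it.
Every state satisfying the precondition satisfies the weakest precondition: the implication holds.
Answer: valid
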